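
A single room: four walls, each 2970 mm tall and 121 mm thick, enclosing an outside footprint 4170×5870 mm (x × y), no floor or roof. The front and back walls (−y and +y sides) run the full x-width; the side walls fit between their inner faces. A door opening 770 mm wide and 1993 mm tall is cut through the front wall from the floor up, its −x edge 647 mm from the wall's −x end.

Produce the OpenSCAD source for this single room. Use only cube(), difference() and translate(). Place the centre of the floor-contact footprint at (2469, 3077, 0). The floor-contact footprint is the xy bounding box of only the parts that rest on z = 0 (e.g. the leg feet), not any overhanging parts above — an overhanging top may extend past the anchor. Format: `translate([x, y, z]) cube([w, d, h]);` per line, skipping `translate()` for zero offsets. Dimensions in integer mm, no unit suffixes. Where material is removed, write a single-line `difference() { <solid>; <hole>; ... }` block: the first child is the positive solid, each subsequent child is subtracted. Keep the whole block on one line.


difference() { translate([384, 142, 0]) cube([4170, 121, 2970]); translate([1031, 142, 0]) cube([770, 121, 1993]); }
translate([384, 5891, 0]) cube([4170, 121, 2970]);
translate([384, 263, 0]) cube([121, 5628, 2970]);
translate([4433, 263, 0]) cube([121, 5628, 2970]);


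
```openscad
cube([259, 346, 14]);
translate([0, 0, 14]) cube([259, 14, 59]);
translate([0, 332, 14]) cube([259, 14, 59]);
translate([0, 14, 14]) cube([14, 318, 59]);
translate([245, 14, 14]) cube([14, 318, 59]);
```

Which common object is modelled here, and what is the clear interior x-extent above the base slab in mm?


An open box. The internal width is 231 mm.

A 259×346 base slab with four walls standing on it — an open box. The base is 259 mm wide and the walls are 14 mm thick, so the internal width is 259 − 2 × 14 = 231 mm.


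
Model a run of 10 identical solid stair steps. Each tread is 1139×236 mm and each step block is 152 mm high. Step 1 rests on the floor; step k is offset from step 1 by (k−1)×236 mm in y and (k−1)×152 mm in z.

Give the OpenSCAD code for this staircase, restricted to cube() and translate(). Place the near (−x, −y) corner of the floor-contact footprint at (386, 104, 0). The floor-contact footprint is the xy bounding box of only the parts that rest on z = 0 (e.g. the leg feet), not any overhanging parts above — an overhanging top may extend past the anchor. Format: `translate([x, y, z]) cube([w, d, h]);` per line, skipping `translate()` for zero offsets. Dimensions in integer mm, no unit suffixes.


translate([386, 104, 0]) cube([1139, 236, 152]);
translate([386, 340, 152]) cube([1139, 236, 152]);
translate([386, 576, 304]) cube([1139, 236, 152]);
translate([386, 812, 456]) cube([1139, 236, 152]);
translate([386, 1048, 608]) cube([1139, 236, 152]);
translate([386, 1284, 760]) cube([1139, 236, 152]);
translate([386, 1520, 912]) cube([1139, 236, 152]);
translate([386, 1756, 1064]) cube([1139, 236, 152]);
translate([386, 1992, 1216]) cube([1139, 236, 152]);
translate([386, 2228, 1368]) cube([1139, 236, 152]);


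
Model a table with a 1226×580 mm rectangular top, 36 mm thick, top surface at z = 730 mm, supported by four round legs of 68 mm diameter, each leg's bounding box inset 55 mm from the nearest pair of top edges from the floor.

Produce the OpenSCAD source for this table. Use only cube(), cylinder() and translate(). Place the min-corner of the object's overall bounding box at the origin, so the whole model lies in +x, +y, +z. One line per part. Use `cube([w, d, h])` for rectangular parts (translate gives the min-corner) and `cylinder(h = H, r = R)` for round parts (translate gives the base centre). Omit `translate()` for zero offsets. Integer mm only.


translate([0, 0, 694]) cube([1226, 580, 36]);
translate([89, 89, 0]) cylinder(h = 694, r = 34);
translate([1137, 89, 0]) cylinder(h = 694, r = 34);
translate([89, 491, 0]) cylinder(h = 694, r = 34);
translate([1137, 491, 0]) cylinder(h = 694, r = 34);


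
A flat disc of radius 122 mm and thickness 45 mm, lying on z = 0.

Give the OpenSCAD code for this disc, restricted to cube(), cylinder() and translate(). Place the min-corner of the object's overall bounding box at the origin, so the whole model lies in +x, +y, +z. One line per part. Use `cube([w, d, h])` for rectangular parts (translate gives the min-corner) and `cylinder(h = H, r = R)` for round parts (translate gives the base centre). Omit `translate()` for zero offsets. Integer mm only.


translate([122, 122, 0]) cylinder(h = 45, r = 122);


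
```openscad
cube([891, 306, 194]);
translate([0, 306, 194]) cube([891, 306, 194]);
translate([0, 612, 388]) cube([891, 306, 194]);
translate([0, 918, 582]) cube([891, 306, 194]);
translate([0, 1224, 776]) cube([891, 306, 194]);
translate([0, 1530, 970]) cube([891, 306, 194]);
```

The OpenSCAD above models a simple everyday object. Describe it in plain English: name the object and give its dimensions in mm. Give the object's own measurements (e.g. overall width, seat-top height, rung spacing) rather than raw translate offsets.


A straight staircase of 6 solid steps. Each step is 891 mm wide (x), 306 mm deep (y, the going) and 194 mm tall (the rise). The first step rests on the floor; each subsequent step sits one going further in +y and one rise higher in +z, directly behind and above the previous step with no overlap.


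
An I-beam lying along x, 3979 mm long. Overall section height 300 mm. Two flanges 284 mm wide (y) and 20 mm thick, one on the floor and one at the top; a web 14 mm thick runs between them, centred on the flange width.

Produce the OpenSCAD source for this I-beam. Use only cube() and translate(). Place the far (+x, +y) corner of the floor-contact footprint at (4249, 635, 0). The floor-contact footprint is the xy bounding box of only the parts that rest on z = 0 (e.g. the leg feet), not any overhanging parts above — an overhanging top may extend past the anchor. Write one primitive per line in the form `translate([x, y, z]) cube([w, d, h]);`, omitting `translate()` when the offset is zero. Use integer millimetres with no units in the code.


translate([270, 351, 0]) cube([3979, 284, 20]);
translate([270, 486, 20]) cube([3979, 14, 260]);
translate([270, 351, 280]) cube([3979, 284, 20]);


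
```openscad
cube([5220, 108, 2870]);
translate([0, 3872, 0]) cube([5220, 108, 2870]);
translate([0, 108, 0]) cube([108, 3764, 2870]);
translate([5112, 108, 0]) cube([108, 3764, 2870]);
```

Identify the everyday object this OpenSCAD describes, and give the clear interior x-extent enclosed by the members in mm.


A house (or room) frame. The interior width is 5004 mm.

Four 2870 mm walls enclosing a rectangle with no floor or roof — a room or house frame. Outside width is 5220 mm and wall thickness is 108 mm, so the interior width is 5220 − 2 × 108 = 5004 mm.


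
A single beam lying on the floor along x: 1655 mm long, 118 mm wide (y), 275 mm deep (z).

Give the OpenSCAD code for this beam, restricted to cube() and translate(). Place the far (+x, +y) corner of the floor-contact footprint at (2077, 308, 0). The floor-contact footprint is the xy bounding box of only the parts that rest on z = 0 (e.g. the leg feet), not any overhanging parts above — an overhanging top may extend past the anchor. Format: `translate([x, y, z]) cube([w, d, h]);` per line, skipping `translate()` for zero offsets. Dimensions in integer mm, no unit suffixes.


translate([422, 190, 0]) cube([1655, 118, 275]);


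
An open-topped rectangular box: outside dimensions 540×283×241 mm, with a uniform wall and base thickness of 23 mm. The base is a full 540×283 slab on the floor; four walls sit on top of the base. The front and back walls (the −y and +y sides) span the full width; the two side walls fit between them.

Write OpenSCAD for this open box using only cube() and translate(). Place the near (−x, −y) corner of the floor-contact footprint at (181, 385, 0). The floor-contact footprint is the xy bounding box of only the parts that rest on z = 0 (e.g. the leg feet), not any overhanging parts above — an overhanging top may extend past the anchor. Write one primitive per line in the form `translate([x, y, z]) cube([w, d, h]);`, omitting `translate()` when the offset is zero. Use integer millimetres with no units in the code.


translate([181, 385, 0]) cube([540, 283, 23]);
translate([181, 385, 23]) cube([540, 23, 218]);
translate([181, 645, 23]) cube([540, 23, 218]);
translate([181, 408, 23]) cube([23, 237, 218]);
translate([698, 408, 23]) cube([23, 237, 218]);


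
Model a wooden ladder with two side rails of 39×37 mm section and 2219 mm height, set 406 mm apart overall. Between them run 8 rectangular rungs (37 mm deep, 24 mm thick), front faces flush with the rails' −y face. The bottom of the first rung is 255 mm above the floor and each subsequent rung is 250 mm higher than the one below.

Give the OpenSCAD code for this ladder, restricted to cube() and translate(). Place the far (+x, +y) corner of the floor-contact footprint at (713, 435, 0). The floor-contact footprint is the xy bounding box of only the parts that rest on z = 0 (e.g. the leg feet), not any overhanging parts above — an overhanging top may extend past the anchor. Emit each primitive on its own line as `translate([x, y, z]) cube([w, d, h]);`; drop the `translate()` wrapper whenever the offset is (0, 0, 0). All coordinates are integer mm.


// rung span = 406 - 2*39 = 328
// rung[k] z = 255 + k*250
translate([307, 398, 0]) cube([39, 37, 2219]);
translate([674, 398, 0]) cube([39, 37, 2219]);
translate([346, 398, 255]) cube([328, 37, 24]);
translate([346, 398, 505]) cube([328, 37, 24]);
translate([346, 398, 755]) cube([328, 37, 24]);
translate([346, 398, 1005]) cube([328, 37, 24]);
translate([346, 398, 1255]) cube([328, 37, 24]);
translate([346, 398, 1505]) cube([328, 37, 24]);
translate([346, 398, 1755]) cube([328, 37, 24]);
translate([346, 398, 2005]) cube([328, 37, 24]);


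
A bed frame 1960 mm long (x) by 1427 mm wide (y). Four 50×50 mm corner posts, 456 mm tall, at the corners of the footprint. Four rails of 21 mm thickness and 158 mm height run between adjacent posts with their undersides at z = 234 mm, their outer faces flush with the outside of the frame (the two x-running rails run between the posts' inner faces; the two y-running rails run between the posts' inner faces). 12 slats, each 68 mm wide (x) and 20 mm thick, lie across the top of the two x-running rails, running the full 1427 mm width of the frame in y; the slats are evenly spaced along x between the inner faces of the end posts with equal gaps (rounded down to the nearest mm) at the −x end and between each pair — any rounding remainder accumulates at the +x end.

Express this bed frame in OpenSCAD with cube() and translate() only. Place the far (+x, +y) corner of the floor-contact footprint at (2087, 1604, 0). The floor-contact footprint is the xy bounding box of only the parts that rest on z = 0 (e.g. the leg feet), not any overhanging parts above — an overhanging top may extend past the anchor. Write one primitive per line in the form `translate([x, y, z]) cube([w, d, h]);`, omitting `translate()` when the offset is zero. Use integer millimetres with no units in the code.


translate([127, 177, 0]) cube([50, 50, 456]);
translate([127, 1554, 0]) cube([50, 50, 456]);
translate([2037, 177, 0]) cube([50, 50, 456]);
translate([2037, 1554, 0]) cube([50, 50, 456]);
translate([177, 177, 234]) cube([1860, 21, 158]);
translate([177, 1583, 234]) cube([1860, 21, 158]);
translate([127, 227, 234]) cube([21, 1327, 158]);
translate([2066, 227, 234]) cube([21, 1327, 158]);
translate([257, 177, 392]) cube([68, 1427, 20]);
translate([405, 177, 392]) cube([68, 1427, 20]);
translate([553, 177, 392]) cube([68, 1427, 20]);
translate([701, 177, 392]) cube([68, 1427, 20]);
translate([849, 177, 392]) cube([68, 1427, 20]);
translate([997, 177, 392]) cube([68, 1427, 20]);
translate([1145, 177, 392]) cube([68, 1427, 20]);
translate([1293, 177, 392]) cube([68, 1427, 20]);
translate([1441, 177, 392]) cube([68, 1427, 20]);
translate([1589, 177, 392]) cube([68, 1427, 20]);
translate([1737, 177, 392]) cube([68, 1427, 20]);
translate([1885, 177, 392]) cube([68, 1427, 20]);


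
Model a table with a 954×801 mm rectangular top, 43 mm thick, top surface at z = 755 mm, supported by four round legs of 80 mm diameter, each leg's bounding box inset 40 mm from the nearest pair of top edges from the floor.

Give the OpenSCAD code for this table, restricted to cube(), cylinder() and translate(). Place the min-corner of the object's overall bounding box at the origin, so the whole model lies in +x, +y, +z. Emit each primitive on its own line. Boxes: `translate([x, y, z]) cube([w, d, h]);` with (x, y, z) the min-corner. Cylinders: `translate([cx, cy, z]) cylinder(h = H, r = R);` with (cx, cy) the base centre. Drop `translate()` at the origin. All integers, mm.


translate([0, 0, 712]) cube([954, 801, 43]);
translate([80, 80, 0]) cylinder(h = 712, r = 40);
translate([874, 80, 0]) cylinder(h = 712, r = 40);
translate([80, 721, 0]) cylinder(h = 712, r = 40);
translate([874, 721, 0]) cylinder(h = 712, r = 40);


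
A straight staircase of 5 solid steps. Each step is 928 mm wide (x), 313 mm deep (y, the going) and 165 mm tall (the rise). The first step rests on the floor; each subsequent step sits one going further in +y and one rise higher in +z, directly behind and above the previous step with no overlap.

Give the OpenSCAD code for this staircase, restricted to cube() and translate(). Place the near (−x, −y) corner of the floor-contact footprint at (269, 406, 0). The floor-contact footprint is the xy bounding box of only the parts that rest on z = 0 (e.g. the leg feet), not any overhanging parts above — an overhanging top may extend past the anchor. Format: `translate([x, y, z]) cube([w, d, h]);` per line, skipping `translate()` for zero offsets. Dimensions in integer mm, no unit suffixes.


translate([269, 406, 0]) cube([928, 313, 165]);
translate([269, 719, 165]) cube([928, 313, 165]);
translate([269, 1032, 330]) cube([928, 313, 165]);
translate([269, 1345, 495]) cube([928, 313, 165]);
translate([269, 1658, 660]) cube([928, 313, 165]);


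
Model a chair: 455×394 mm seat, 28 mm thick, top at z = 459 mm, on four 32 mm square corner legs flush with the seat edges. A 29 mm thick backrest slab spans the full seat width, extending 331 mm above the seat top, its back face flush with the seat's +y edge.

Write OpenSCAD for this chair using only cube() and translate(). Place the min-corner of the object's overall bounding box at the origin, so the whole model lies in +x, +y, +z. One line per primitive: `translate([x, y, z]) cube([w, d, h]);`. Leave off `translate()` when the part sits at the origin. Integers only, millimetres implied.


translate([0, 0, 431]) cube([455, 394, 28]);
cube([32, 32, 431]);
translate([423, 0, 0]) cube([32, 32, 431]);
translate([0, 362, 0]) cube([32, 32, 431]);
translate([423, 362, 0]) cube([32, 32, 431]);
translate([0, 365, 459]) cube([455, 29, 331]);


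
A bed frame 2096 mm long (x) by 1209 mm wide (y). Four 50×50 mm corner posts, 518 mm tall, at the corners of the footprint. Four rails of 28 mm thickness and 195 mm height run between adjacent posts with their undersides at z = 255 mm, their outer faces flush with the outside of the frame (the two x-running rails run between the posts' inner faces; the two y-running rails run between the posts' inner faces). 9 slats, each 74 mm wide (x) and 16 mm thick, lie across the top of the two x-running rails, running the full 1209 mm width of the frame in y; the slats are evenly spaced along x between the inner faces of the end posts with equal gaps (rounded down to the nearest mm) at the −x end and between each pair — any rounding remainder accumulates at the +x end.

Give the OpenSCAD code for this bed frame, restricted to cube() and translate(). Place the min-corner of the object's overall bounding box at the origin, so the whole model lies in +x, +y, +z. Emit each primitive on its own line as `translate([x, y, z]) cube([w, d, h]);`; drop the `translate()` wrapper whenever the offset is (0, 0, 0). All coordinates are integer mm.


cube([50, 50, 518]);
translate([0, 1159, 0]) cube([50, 50, 518]);
translate([2046, 0, 0]) cube([50, 50, 518]);
translate([2046, 1159, 0]) cube([50, 50, 518]);
translate([50, 0, 255]) cube([1996, 28, 195]);
translate([50, 1181, 255]) cube([1996, 28, 195]);
translate([0, 50, 255]) cube([28, 1109, 195]);
translate([2068, 50, 255]) cube([28, 1109, 195]);
translate([183, 0, 450]) cube([74, 1209, 16]);
translate([390, 0, 450]) cube([74, 1209, 16]);
translate([597, 0, 450]) cube([74, 1209, 16]);
translate([804, 0, 450]) cube([74, 1209, 16]);
translate([1011, 0, 450]) cube([74, 1209, 16]);
translate([1218, 0, 450]) cube([74, 1209, 16]);
translate([1425, 0, 450]) cube([74, 1209, 16]);
translate([1632, 0, 450]) cube([74, 1209, 16]);
translate([1839, 0, 450]) cube([74, 1209, 16]);


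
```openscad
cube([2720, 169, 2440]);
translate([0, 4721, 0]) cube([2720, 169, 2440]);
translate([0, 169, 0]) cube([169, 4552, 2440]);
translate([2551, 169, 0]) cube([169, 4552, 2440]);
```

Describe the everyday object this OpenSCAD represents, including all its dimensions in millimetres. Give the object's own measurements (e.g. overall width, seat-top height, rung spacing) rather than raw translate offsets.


The wall frame of a small rectangular building: four walls, each 2440 mm tall and 169 mm thick, enclosing a footprint 2720 mm (x) by 4890 mm (y) outside-to-outside, with no floor or roof. The front and back walls (the −y and +y sides) span the full width; the two side walls fit between them.


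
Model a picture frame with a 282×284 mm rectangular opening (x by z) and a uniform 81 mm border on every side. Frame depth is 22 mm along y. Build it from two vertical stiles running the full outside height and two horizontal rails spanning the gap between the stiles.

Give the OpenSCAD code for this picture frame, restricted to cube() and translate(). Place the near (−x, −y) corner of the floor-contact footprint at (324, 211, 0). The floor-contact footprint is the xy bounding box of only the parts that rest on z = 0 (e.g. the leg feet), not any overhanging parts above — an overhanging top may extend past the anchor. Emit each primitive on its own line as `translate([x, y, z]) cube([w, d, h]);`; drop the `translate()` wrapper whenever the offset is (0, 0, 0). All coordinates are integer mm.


translate([324, 211, 0]) cube([81, 22, 446]);
translate([687, 211, 0]) cube([81, 22, 446]);
translate([405, 211, 0]) cube([282, 22, 81]);
translate([405, 211, 365]) cube([282, 22, 81]);


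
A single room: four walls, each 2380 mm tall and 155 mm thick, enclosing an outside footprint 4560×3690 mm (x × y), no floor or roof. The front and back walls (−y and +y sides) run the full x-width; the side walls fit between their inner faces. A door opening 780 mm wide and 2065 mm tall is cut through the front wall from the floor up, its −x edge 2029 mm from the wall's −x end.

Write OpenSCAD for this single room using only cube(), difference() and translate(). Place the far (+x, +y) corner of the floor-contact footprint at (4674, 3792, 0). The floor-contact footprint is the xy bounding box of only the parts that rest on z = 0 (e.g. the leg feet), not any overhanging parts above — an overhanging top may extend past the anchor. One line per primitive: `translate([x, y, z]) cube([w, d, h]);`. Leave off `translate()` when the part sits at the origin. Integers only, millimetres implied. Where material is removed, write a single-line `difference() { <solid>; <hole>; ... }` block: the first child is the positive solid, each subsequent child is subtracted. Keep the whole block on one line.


difference() { translate([114, 102, 0]) cube([4560, 155, 2380]); translate([2143, 102, 0]) cube([780, 155, 2065]); }
translate([114, 3637, 0]) cube([4560, 155, 2380]);
translate([114, 257, 0]) cube([155, 3380, 2380]);
translate([4519, 257, 0]) cube([155, 3380, 2380]);


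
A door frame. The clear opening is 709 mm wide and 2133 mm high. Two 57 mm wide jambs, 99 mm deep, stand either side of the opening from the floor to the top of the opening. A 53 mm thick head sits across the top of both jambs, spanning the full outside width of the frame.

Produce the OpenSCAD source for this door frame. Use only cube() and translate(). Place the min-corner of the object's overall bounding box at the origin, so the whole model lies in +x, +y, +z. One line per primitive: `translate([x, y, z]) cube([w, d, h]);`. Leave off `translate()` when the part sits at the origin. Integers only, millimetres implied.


cube([57, 99, 2133]);
translate([766, 0, 0]) cube([57, 99, 2133]);
translate([0, 0, 2133]) cube([823, 99, 53]);


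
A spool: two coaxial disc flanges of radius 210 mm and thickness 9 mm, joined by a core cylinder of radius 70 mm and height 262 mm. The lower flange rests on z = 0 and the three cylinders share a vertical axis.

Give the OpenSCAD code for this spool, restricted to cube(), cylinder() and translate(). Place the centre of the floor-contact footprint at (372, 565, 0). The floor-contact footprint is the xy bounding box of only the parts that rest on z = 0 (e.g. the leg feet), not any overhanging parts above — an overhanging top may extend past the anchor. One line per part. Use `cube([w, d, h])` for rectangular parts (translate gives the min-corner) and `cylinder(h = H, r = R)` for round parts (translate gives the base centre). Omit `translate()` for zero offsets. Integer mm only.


translate([372, 565, 0]) cylinder(h = 9, r = 210);
translate([372, 565, 9]) cylinder(h = 262, r = 70);
translate([372, 565, 271]) cylinder(h = 9, r = 210);


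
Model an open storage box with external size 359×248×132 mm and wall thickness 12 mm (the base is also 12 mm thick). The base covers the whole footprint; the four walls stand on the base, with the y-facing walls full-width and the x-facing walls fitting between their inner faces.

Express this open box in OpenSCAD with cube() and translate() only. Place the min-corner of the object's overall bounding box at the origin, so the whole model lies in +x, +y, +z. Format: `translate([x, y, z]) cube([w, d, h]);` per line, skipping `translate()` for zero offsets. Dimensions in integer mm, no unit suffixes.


cube([359, 248, 12]);
translate([0, 0, 12]) cube([359, 12, 120]);
translate([0, 236, 12]) cube([359, 12, 120]);
translate([0, 12, 12]) cube([12, 224, 120]);
translate([347, 12, 12]) cube([12, 224, 120]);


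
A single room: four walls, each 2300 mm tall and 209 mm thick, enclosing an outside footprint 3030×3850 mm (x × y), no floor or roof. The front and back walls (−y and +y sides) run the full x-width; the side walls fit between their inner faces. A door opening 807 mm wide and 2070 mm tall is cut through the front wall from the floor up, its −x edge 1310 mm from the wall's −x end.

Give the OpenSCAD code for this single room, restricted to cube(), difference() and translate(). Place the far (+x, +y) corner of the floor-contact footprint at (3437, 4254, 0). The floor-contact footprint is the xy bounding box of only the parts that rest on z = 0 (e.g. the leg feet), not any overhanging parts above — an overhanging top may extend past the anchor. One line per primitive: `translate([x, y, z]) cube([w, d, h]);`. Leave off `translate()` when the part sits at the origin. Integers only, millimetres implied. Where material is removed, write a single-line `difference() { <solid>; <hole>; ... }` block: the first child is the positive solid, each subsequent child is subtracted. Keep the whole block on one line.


difference() { translate([407, 404, 0]) cube([3030, 209, 2300]); translate([1717, 404, 0]) cube([807, 209, 2070]); }
translate([407, 4045, 0]) cube([3030, 209, 2300]);
translate([407, 613, 0]) cube([209, 3432, 2300]);
translate([3228, 613, 0]) cube([209, 3432, 2300]);


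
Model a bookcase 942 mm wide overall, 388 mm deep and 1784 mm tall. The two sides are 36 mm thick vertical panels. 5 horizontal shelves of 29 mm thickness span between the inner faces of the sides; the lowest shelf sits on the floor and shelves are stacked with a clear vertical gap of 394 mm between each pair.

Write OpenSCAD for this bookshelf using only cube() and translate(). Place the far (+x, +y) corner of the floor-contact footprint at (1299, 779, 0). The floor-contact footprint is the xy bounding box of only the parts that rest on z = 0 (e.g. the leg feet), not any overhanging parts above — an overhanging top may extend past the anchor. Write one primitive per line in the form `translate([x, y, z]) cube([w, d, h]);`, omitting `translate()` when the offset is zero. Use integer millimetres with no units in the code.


translate([357, 391, 0]) cube([36, 388, 1784]);
translate([1263, 391, 0]) cube([36, 388, 1784]);
translate([393, 391, 0]) cube([870, 388, 29]);
translate([393, 391, 423]) cube([870, 388, 29]);
translate([393, 391, 846]) cube([870, 388, 29]);
translate([393, 391, 1269]) cube([870, 388, 29]);
translate([393, 391, 1692]) cube([870, 388, 29]);


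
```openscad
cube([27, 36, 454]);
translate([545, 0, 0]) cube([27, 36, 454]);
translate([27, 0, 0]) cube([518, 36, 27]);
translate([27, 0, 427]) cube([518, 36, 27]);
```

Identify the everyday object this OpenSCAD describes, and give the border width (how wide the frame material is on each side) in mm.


A picture frame. The border width is 27 mm.

Four thin pieces enclosing a rectangular opening — a picture frame. The two full-height stiles are 454 mm tall; the top rail sits at z = 427 and is 27 mm tall, so the border above the opening is 454 − 427 = 27 mm, matching the stile x-width.


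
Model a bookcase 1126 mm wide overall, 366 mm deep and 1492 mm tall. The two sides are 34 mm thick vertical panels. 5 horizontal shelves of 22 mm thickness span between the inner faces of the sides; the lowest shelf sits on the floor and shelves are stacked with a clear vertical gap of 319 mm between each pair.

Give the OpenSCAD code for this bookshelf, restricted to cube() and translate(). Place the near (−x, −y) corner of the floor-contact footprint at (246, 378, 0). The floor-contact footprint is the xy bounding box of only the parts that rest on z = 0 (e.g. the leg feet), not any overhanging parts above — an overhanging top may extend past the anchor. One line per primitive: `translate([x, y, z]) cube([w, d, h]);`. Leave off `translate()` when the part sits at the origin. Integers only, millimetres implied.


translate([246, 378, 0]) cube([34, 366, 1492]);
translate([1338, 378, 0]) cube([34, 366, 1492]);
translate([280, 378, 0]) cube([1058, 366, 22]);
translate([280, 378, 341]) cube([1058, 366, 22]);
translate([280, 378, 682]) cube([1058, 366, 22]);
translate([280, 378, 1023]) cube([1058, 366, 22]);
translate([280, 378, 1364]) cube([1058, 366, 22]);


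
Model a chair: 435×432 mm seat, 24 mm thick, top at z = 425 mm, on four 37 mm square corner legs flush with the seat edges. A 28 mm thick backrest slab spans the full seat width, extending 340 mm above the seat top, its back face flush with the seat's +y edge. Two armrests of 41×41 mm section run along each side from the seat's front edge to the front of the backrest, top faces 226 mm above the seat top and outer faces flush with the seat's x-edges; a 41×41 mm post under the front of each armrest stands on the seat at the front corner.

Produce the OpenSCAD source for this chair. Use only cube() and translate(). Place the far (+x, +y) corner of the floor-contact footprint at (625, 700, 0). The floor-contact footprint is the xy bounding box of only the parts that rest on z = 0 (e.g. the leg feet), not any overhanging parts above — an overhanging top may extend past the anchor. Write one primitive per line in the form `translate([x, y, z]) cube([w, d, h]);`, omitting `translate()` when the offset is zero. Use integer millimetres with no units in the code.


translate([190, 268, 401]) cube([435, 432, 24]);
translate([190, 268, 0]) cube([37, 37, 401]);
translate([588, 268, 0]) cube([37, 37, 401]);
translate([190, 663, 0]) cube([37, 37, 401]);
translate([588, 663, 0]) cube([37, 37, 401]);
translate([190, 672, 425]) cube([435, 28, 340]);
translate([190, 268, 610]) cube([41, 404, 41]);
translate([584, 268, 610]) cube([41, 404, 41]);
translate([190, 268, 425]) cube([41, 41, 185]);
translate([584, 268, 425]) cube([41, 41, 185]);


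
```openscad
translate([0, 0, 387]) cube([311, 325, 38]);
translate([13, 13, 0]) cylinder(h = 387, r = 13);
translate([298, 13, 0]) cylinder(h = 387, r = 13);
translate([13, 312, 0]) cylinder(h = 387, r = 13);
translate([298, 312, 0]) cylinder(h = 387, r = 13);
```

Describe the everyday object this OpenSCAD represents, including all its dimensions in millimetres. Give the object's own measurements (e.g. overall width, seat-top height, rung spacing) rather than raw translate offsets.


A simple wooden stool: a rectangular seat 311 mm (x) by 325 mm (y), 38 mm thick, top face at z = 425 mm, on four round legs, each 26 mm in diameter. The legs rest on z = 0, each leg's axis is inset half a diameter from the nearest pair of seat edges (so the leg's bounding box is flush with the corner).


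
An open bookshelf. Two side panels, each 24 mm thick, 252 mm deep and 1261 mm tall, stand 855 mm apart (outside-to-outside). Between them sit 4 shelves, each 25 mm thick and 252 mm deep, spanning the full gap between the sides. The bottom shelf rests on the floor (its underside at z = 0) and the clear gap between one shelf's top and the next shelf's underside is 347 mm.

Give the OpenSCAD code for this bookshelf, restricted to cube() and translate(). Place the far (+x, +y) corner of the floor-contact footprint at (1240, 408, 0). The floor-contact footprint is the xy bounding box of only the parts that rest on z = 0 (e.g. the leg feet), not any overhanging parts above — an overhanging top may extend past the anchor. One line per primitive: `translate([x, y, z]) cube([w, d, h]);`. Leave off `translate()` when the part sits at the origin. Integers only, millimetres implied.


translate([385, 156, 0]) cube([24, 252, 1261]);
translate([1216, 156, 0]) cube([24, 252, 1261]);
translate([409, 156, 0]) cube([807, 252, 25]);
translate([409, 156, 372]) cube([807, 252, 25]);
translate([409, 156, 744]) cube([807, 252, 25]);
translate([409, 156, 1116]) cube([807, 252, 25]);


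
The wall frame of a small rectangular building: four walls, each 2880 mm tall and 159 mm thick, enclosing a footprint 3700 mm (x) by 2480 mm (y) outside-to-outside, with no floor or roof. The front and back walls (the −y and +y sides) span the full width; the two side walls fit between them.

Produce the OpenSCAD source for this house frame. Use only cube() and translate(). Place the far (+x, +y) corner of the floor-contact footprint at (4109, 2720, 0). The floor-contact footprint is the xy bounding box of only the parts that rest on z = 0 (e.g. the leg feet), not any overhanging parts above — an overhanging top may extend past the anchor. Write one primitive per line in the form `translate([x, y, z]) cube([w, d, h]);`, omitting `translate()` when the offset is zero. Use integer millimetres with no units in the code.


translate([409, 240, 0]) cube([3700, 159, 2880]);
translate([409, 2561, 0]) cube([3700, 159, 2880]);
translate([409, 399, 0]) cube([159, 2162, 2880]);
translate([3950, 399, 0]) cube([159, 2162, 2880]);


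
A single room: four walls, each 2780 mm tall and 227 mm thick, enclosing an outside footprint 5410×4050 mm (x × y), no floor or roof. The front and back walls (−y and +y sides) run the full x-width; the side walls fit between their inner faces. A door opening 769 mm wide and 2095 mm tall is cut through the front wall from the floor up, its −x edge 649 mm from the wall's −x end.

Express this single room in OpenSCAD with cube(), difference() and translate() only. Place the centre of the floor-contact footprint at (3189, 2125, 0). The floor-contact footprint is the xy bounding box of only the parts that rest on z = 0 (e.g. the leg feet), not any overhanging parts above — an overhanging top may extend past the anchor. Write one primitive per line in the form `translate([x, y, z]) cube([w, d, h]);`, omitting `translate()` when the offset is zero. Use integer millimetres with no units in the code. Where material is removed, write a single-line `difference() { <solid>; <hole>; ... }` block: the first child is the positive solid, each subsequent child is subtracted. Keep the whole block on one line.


difference() { translate([484, 100, 0]) cube([5410, 227, 2780]); translate([1133, 100, 0]) cube([769, 227, 2095]); }
translate([484, 3923, 0]) cube([5410, 227, 2780]);
translate([484, 327, 0]) cube([227, 3596, 2780]);
translate([5667, 327, 0]) cube([227, 3596, 2780]);


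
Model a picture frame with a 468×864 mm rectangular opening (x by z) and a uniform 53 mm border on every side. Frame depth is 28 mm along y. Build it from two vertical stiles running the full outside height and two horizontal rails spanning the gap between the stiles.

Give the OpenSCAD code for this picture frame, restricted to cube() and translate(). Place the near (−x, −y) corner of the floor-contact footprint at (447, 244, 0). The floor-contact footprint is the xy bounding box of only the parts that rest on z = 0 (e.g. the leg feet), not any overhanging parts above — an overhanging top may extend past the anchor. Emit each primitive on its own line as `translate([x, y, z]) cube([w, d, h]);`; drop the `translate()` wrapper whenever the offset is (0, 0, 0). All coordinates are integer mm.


translate([447, 244, 0]) cube([53, 28, 970]);
translate([968, 244, 0]) cube([53, 28, 970]);
translate([500, 244, 0]) cube([468, 28, 53]);
translate([500, 244, 917]) cube([468, 28, 53]);


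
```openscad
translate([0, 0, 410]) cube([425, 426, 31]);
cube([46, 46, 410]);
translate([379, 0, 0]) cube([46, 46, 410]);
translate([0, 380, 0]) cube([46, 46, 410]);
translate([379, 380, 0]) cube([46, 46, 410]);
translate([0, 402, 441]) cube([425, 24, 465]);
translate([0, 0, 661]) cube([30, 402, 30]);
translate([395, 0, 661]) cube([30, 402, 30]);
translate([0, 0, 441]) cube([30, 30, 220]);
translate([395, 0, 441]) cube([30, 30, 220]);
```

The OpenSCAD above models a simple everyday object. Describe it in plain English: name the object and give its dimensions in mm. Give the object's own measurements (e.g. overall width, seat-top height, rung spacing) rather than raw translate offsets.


A chair. The seat is a 425×426×31 mm slab with its top at z = 441 mm, on four 46×46 mm corner legs (flush with the seat edges, standing on z = 0). A flat backrest 24 mm thick, 465 mm tall, spans the full seat width and rises from the seat top along its +y edge, rear face flush with the rear of the seat. Two armrests of 30×30 mm section run along each side from the seat's front edge to the front of the backrest, top faces 250 mm above the seat top and outer faces flush with the seat's x-edges; a 30×30 mm post under the front of each armrest stands on the seat at the front corner.


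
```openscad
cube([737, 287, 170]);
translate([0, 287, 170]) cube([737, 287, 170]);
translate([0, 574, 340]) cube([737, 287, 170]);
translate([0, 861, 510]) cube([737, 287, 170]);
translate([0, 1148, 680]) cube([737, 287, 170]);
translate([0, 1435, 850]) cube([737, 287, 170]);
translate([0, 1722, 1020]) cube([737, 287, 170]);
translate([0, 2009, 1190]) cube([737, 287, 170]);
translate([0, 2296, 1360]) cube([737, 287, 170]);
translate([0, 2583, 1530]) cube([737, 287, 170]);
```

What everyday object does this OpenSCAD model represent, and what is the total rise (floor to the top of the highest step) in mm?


A staircase. The total rise is 1700 mm.

10 identical blocks, each offset up and back from the previous — a staircase. Each step is 170 mm tall and there are 10 of them, so the total rise is 10 × 170 = 1700 mm.


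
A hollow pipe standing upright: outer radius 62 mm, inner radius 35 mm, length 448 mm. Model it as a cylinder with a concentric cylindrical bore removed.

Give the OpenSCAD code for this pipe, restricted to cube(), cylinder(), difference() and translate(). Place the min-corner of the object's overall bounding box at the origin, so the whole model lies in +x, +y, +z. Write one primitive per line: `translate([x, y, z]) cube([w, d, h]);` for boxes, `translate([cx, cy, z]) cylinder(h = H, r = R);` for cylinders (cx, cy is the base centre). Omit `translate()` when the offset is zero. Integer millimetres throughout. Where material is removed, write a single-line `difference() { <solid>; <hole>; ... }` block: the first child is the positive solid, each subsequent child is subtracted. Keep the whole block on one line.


difference() { translate([62, 62, 0]) cylinder(h = 448, r = 62); translate([62, 62, 0]) cylinder(h = 448, r = 35); }


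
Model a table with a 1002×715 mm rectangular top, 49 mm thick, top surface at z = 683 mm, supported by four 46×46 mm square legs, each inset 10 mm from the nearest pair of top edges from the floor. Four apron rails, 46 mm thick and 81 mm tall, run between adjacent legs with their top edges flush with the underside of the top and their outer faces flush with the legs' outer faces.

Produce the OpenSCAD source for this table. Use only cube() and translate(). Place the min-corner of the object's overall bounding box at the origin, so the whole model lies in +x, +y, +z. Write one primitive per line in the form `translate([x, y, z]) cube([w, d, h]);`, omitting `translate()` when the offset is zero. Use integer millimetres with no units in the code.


translate([0, 0, 634]) cube([1002, 715, 49]);
translate([10, 10, 0]) cube([46, 46, 634]);
translate([946, 10, 0]) cube([46, 46, 634]);
translate([10, 659, 0]) cube([46, 46, 634]);
translate([946, 659, 0]) cube([46, 46, 634]);
translate([56, 10, 553]) cube([890, 46, 81]);
translate([56, 659, 553]) cube([890, 46, 81]);
translate([10, 56, 553]) cube([46, 603, 81]);
translate([946, 56, 553]) cube([46, 603, 81]);


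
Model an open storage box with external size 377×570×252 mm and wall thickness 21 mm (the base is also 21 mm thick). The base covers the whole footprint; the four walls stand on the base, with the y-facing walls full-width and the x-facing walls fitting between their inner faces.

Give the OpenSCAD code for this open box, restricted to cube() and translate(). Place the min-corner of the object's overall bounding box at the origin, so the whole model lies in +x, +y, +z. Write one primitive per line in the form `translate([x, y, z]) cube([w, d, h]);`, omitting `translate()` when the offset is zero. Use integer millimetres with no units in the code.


cube([377, 570, 21]);
translate([0, 0, 21]) cube([377, 21, 231]);
translate([0, 549, 21]) cube([377, 21, 231]);
translate([0, 21, 21]) cube([21, 528, 231]);
translate([356, 21, 21]) cube([21, 528, 231]);


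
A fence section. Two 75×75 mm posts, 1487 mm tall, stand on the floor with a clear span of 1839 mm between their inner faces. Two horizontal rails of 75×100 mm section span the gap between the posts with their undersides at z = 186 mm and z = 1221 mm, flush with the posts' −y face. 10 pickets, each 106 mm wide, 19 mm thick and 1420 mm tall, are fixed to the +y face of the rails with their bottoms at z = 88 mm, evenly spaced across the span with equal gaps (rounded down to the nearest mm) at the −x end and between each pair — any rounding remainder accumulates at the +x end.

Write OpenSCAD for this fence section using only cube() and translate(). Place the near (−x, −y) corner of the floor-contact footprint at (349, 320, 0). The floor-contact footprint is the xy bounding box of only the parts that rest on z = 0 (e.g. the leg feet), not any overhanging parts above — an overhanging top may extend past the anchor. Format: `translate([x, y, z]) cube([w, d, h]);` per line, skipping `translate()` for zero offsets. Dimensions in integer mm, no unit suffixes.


translate([349, 320, 0]) cube([75, 75, 1487]);
translate([2263, 320, 0]) cube([75, 75, 1487]);
translate([424, 320, 186]) cube([1839, 75, 100]);
translate([424, 320, 1221]) cube([1839, 75, 100]);
translate([494, 395, 88]) cube([106, 19, 1420]);
translate([670, 395, 88]) cube([106, 19, 1420]);
translate([846, 395, 88]) cube([106, 19, 1420]);
translate([1022, 395, 88]) cube([106, 19, 1420]);
translate([1198, 395, 88]) cube([106, 19, 1420]);
translate([1374, 395, 88]) cube([106, 19, 1420]);
translate([1550, 395, 88]) cube([106, 19, 1420]);
translate([1726, 395, 88]) cube([106, 19, 1420]);
translate([1902, 395, 88]) cube([106, 19, 1420]);
translate([2078, 395, 88]) cube([106, 19, 1420]);
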